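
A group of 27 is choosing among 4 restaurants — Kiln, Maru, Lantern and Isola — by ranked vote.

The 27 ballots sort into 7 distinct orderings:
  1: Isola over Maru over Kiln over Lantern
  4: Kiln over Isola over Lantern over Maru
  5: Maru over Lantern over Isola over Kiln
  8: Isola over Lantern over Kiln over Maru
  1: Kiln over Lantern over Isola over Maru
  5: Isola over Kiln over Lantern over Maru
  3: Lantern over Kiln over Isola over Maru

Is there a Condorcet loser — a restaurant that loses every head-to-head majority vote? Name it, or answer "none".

Head-to-head results (27 friends):
Kiln vs Maru: Kiln wins 21–6.
Kiln vs Lantern: Kiln is ranked higher on 1+4+1+5 = 11 ballots, Lantern on 16. Lantern wins 16–11.
Kiln vs Isola: Isola, 19–8.
Maru vs Lantern: 6 to 21, Lantern.
Maru vs Isola: Isola wins 22–5.
Lantern vs Isola: Isola, 18–9.
Only Maru has no wins; Maru is the Condorcet loser.

Maru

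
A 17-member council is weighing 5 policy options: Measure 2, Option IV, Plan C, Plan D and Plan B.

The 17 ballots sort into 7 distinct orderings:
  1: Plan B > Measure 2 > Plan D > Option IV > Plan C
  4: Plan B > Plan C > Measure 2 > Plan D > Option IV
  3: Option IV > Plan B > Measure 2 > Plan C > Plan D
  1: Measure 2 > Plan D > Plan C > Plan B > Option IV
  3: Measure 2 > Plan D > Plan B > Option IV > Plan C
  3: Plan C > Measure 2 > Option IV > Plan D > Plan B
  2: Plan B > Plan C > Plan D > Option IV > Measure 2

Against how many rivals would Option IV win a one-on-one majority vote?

0

Option IV against each rival (17 council members):
Option IV vs Measure 2: 5 to 12, Measure 2.
Option IV vs Plan C: 7 to 10, Plan C.
Option IV vs Plan D: 3+3 = 6 for Option IV, 11 for Plan D — Plan D by 11–6.
Option IV vs Plan B: Option IV is ranked higher on 3+3 = 6 ballots, Plan B on 11. Plan B wins 11–6.
Option IV beats no one; loses to Measure 2, Plan C, Plan D, Plan B — 0 pairwise wins.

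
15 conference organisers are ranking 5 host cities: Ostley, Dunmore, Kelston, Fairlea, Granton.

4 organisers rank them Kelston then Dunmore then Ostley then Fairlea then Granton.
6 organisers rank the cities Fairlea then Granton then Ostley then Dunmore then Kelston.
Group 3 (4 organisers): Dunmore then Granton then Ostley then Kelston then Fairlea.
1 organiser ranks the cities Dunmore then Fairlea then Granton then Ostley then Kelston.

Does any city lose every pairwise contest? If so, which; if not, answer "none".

none

Head-to-head results (15 organisers):
Ostley–Dunmore: Dunmore 9–6.
Ostley vs Kelston: 11 to 4, Ostley.
Ostley vs Fairlea: 4+4 = 8 for Ostley, 7 for Fairlea — Ostley by 8–7.
Ostley vs Granton: Granton wins 11–4.
Dunmore vs Kelston: Dunmore wins 11–4.
Dunmore–Fairlea: Dunmore 9–6.
Dunmore vs Granton: Dunmore preferred on 4+4+1 = 9 ballots; Dunmore wins 9–6.
Kelston–Fairlea: Kelston 8–7.
Kelston vs Granton: 4 to 11, Granton.
Fairlea vs Granton: 11 to 4, Fairlea.
Every city wins at least one matchup (Ostley beats Kelston; Dunmore beats Ostley; Kelston beats Fairlea; Fairlea beats Granton; Granton beats Ostley), so there is no Condorcet loser.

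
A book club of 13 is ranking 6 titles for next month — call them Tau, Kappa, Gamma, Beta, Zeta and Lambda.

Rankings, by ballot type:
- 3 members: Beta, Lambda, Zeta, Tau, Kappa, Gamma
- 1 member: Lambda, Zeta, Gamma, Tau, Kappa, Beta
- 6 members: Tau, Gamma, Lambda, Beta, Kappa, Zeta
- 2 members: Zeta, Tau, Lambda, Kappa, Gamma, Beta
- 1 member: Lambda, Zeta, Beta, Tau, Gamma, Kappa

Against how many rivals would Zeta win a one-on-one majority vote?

3

Zeta against each rival (13 members):
Zeta vs Tau: 3+1+2+1 = 7 for Zeta, 6 for Tau — Zeta by 7–6.
Zeta vs Kappa: Zeta, 7–6.
Zeta–Gamma: Zeta 7–6.
Zeta vs Beta: 4 to 9, Beta.
Zeta vs Lambda: Lambda wins 11–2.
Zeta beats Tau, Kappa, Gamma; loses to Beta, Lambda — 3 pairwise wins.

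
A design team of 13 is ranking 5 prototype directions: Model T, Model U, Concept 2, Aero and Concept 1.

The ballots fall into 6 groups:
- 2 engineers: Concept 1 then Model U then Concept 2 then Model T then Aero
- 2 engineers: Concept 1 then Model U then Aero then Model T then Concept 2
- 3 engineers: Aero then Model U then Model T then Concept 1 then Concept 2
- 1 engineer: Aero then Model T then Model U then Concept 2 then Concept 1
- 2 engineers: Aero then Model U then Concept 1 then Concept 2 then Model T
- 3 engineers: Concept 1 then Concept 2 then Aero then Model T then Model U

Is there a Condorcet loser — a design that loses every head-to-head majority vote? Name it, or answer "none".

Head-to-head results (13 engineers):
Model T vs Model U: 4 to 9, Model U.
Model T vs Concept 2: 2+3+1 = 6 for Model T, 7 for Concept 2 — Concept 2 by 7–6.
Model T vs Aero: 2 to 11, Aero.
Model T–Concept 1: Concept 1 9–4.
Model U vs Concept 2: Model U, 10–3.
Model U vs Aero: Model U preferred on 2+2 = 4 ballots; Aero wins 9–4.
Model U vs Concept 1: Concept 1 wins 7–6.
Concept 2 vs Aero: Aero, 8–5.
Concept 2 vs Concept 1: 1 to 12, Concept 1.
Aero–Concept 1: Concept 1 7–6.
Model T loses to every other design — it is the Condorcet loser.

Model T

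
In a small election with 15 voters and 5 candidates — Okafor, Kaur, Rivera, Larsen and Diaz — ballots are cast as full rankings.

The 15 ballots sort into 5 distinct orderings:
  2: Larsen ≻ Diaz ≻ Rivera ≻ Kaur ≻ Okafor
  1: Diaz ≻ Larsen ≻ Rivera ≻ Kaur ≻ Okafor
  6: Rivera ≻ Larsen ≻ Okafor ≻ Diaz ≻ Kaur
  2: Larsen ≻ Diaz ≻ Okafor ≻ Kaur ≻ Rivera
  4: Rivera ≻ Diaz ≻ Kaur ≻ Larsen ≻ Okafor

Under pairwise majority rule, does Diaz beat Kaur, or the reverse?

Diaz

Ballots ranking Diaz above Kaur: 2 + 1 + 6 + 2 + 4 = 15.
Ballots ranking Kaur above Diaz: 15 − 15 = 0.
Diaz wins the head-to-head 15–0.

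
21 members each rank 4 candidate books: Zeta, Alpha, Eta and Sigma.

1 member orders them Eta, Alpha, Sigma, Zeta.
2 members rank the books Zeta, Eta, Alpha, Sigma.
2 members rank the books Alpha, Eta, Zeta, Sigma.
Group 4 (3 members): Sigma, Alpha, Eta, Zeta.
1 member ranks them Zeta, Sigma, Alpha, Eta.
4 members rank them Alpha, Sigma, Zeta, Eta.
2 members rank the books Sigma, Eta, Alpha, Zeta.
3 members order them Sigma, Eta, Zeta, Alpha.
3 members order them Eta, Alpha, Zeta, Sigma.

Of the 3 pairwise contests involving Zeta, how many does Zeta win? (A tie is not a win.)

0

Zeta against each rival (21 members):
Zeta vs Alpha: Zeta preferred on 2+1+3 = 6 ballots; Alpha wins 15–6.
Zeta vs Eta: Zeta preferred on 2+1+4 = 7 ballots; Eta wins 14–7.
Zeta vs Sigma: 2+2+1+3 = 8 for Zeta, 13 for Sigma — Sigma by 13–8.
Zeta beats no one; loses to Alpha, Eta, Sigma — 0 pairwise wins.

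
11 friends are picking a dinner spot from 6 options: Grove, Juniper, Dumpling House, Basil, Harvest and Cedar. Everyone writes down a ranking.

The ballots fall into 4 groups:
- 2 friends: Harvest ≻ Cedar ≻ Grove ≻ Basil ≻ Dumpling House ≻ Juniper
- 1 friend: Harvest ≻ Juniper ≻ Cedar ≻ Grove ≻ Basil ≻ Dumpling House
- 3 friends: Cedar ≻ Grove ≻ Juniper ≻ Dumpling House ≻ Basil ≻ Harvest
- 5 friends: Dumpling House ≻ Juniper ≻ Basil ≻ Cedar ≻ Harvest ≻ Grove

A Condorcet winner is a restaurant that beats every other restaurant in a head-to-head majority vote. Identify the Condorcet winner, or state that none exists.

Head-to-head results (11 friends):
Grove–Juniper: Juniper 6–5.
Grove–Dumpling House: Grove 6–5.
Grove–Basil: Grove 6–5.
Grove–Harvest: Harvest 8–3.
Grove vs Cedar: Cedar, 11–0.
Juniper vs Dumpling House: Juniper is ranked higher on 1+3 = 4 ballots, Dumpling House on 7. Dumpling House wins 7–4.
Juniper vs Basil: Juniper is ranked higher on 1+3+5 = 9 ballots, Basil on 2. Juniper wins 9–2.
Juniper vs Harvest: Juniper wins 8–3.
Juniper–Cedar: Juniper 6–5.
Dumpling House–Basil: Dumpling House 8–3.
Dumpling House–Harvest: Dumpling House 8–3.
Dumpling House–Cedar: Cedar 6–5.
Basil vs Harvest: Basil wins 8–3.
Basil vs Cedar: Basil preferred on 5 ballots; Cedar wins 6–5.
Harvest vs Cedar: 2+1 = 3 for Harvest, 8 for Cedar — Cedar by 8–3.
Each restaurant drops at least one matchup (Grove loses to Juniper; Juniper loses to Dumpling House; Dumpling House loses to Grove; Basil loses to Grove; Harvest loses to Juniper; Cedar loses to Juniper); the cycle Grove > Dumpling House > Juniper > Grove rules out a Condorcet winner.

none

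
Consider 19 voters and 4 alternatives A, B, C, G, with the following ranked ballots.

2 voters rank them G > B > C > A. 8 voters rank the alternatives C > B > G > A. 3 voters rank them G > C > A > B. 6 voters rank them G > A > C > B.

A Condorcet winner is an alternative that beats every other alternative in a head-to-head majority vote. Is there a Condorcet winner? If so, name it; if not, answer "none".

G

Head-to-head results (19 voters):
A vs B: A preferred on 3+6 = 9 ballots; B wins 10–9.
A vs C: 6 to 13, C.
A vs G: A preferred on 0 ballots; G wins 19–0.
B vs C: 2 for B, 17 for C — C by 17–2.
B vs G: 8 for B, 11 for G — G by 11–8.
C vs G: 8 for C, 11 for G — G by 11–8.
G wins every pairwise contest, so G is the Condorcet winner.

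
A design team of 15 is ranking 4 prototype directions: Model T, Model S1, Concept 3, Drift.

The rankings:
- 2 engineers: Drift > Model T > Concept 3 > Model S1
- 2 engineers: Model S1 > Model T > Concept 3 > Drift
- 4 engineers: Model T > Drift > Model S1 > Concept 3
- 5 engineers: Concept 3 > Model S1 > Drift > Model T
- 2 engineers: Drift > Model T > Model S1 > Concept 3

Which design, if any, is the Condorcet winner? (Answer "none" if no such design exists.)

Drift

Head-to-head results (15 engineers):
Model T vs Model S1: Model T wins 8–7.
Model T vs Concept 3: Model T wins 10–5.
Model T–Drift: Drift 9–6.
Model S1 vs Concept 3: Model S1 is ranked higher on 2+4+2 = 8 ballots, Concept 3 on 7. Model S1 wins 8–7.
Model S1 vs Drift: 7 to 8, Drift.
Concept 3 vs Drift: Drift wins 8–7.
Drift beats each of Model T, Model S1, Concept 3 — Drift is the Condorcet winner.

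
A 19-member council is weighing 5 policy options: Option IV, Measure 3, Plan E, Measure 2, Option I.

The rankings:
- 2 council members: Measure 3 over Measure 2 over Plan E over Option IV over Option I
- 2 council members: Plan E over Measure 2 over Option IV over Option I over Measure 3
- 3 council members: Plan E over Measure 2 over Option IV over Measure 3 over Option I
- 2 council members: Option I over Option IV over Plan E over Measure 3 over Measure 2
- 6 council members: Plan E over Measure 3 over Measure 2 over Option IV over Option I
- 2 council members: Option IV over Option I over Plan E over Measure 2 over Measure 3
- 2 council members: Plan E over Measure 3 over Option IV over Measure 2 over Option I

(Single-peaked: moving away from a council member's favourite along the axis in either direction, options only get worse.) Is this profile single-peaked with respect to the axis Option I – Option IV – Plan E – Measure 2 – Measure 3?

Axis positions: Option I=1, Option IV=2, Plan E=3, Measure 2=4, Measure 3=5.
Type 1 (peak Measure 3 at position 5): ranking walks positions 5-4-3-2-1, expanding outward from the peak — single-peaked.
Type 2 (peak Plan E at position 3): ranking walks positions 3-4-2-1-5, expanding outward from the peak — single-peaked.
Type 3 (peak Plan E at position 3): ranking walks positions 3-4-2-5-1, expanding outward from the peak — single-peaked.
Type 4: ranking walks positions 1-2-3-5-4; Measure 3 is ranked above Measure 2 even though Measure 2 lies between Measure 3 and the peak Option I on the axis — preferences dip and rise again. Not single-peaked.
Type 5: ranking walks positions 3-5-4-2-1; Measure 3 is ranked above Measure 2 even though Measure 2 lies between Measure 3 and the peak Plan E on the axis — preferences dip and rise again. Not single-peaked.
Type 6 (peak Option IV at position 2): ranking walks positions 2-1-3-4-5, expanding outward from the peak — single-peaked.
Type 7: ranking walks positions 3-5-2-4-1; Measure 3 is ranked above Measure 2 even though Measure 2 lies between Measure 3 and the peak Plan E on the axis — preferences dip and rise again. Not single-peaked.
Type 4 violates single-peakedness, so the profile is not single-peaked on this axis.

no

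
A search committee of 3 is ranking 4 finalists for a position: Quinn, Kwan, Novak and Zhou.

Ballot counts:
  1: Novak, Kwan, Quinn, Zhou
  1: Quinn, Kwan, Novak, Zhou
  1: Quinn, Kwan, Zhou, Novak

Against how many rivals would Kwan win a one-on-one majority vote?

2

Kwan against each rival (3 committee members):
Kwan vs Quinn: 1 for Kwan, 2 for Quinn — Quinn by 2–1.
Kwan vs Novak: Kwan preferred on 1+1 = 2 ballots; Kwan wins 2–1.
Kwan–Zhou: Kwan 3–0.
Kwan beats Novak, Zhou; loses to Quinn — 2 pairwise wins.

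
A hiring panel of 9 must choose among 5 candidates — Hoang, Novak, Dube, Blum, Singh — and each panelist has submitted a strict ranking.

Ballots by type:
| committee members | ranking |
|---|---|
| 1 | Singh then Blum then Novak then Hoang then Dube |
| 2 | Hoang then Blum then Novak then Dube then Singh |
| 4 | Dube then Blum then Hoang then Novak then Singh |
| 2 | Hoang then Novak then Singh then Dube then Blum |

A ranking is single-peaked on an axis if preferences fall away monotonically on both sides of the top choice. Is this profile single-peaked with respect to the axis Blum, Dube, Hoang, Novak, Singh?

Axis positions: Blum=1, Dube=2, Hoang=3, Novak=4, Singh=5.
Type 1: ranking walks positions 5-1-4-3-2; Blum is ranked above Novak even though Novak lies between Blum and the peak Singh on the axis — preferences dip and rise again. Not single-peaked.
Type 2: ranking walks positions 3-1-4-2-5; Blum is ranked above Dube even though Dube lies between Blum and the peak Hoang on the axis — preferences dip and rise again. Not single-peaked.
Type 3 (peak Dube at position 2): ranking walks positions 2-1-3-4-5, expanding outward from the peak — single-peaked.
Type 4 (peak Hoang at position 3): ranking walks positions 3-4-5-2-1, expanding outward from the peak — single-peaked.
Type 1 violates single-peakedness, so the profile is not single-peaked on this axis.

no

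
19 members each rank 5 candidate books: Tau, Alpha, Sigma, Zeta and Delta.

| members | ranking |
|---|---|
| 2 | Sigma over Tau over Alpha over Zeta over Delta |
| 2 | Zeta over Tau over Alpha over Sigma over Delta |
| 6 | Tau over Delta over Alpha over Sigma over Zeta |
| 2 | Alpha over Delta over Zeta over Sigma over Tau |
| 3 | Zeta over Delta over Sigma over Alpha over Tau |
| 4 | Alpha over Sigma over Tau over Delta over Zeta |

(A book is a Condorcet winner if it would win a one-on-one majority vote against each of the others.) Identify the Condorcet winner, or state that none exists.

Head-to-head results (19 members):
Tau vs Alpha: Tau preferred on 2+2+6 = 10 ballots; Tau wins 10–9.
Tau vs Sigma: Sigma, 11–8.
Tau vs Zeta: Tau wins 12–7.
Tau vs Delta: Tau is ranked higher on 2+2+6+4 = 14 ballots, Delta on 5. Tau wins 14–5.
Alpha vs Sigma: Alpha is ranked higher on 2+6+2+4 = 14 ballots, Sigma on 5. Alpha wins 14–5.
Alpha vs Zeta: Alpha, 14–5.
Alpha vs Delta: 10 to 9, Alpha.
Sigma vs Zeta: Sigma wins 12–7.
Sigma–Delta: Delta 11–8.
Zeta vs Delta: Delta wins 12–7.
No book is unbeaten: Tau loses to Sigma; Alpha loses to Tau; Sigma loses to Alpha; Zeta loses to Tau; Delta loses to Tau. In particular Tau → Alpha → Sigma → Tau is a majority cycle — no Condorcet winner exists.

none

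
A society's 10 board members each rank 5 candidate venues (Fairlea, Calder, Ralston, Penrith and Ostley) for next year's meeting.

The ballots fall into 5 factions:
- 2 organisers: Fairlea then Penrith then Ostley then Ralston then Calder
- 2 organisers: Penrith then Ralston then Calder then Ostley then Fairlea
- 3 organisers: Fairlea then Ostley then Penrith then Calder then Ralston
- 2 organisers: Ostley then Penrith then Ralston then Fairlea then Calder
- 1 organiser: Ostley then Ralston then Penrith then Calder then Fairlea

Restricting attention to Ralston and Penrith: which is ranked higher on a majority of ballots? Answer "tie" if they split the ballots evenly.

Ballots ranking Ralston above Penrith: 1.
Ballots ranking Penrith above Ralston: 10 − 1 = 9.
Penrith wins the head-to-head 9–1.

Penrith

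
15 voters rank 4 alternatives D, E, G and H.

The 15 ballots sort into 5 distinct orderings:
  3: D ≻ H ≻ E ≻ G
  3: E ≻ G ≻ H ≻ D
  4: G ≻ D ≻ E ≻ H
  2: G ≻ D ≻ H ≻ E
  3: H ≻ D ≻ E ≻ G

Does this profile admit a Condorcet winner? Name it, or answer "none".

Pairwise majorities:
D vs E: D preferred on 3+4+2+3 = 12 ballots; D wins 12–3.
D vs G: D is ranked higher on 3+3 = 6 ballots, G on 9. G wins 9–6.
D vs H: 3+4+2 = 9 for D, 6 for H — D by 9–6.
E vs G: E is ranked higher on 3+3+3 = 9 ballots, G on 6. E wins 9–6.
E vs H: E preferred on 3+4 = 7 ballots; H wins 8–7.
G vs H: G is ranked higher on 3+4+2 = 9 ballots, H on 6. G wins 9–6.
No alternative is unbeaten: D loses to G; E loses to D; G loses to E; H loses to D. In particular D > E > G > D is a majority cycle — no Condorcet winner exists.

none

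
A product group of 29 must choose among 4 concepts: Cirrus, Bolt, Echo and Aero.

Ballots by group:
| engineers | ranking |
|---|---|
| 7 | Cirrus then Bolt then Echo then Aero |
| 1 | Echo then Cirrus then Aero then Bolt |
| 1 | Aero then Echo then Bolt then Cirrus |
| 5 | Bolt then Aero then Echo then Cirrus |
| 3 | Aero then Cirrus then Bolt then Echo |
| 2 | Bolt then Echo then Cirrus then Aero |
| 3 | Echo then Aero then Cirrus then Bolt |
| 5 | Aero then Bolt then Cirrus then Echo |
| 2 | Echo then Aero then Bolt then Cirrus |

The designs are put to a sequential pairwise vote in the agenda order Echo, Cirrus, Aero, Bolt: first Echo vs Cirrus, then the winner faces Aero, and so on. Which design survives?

Round 1: Echo vs Cirrus — 14–15, Cirrus advances.
Round 2: Cirrus vs Aero — 10–19, Aero advances.
Round 3: Aero vs Bolt — 15–14, Aero advances.
The agenda winner is Aero.

Aero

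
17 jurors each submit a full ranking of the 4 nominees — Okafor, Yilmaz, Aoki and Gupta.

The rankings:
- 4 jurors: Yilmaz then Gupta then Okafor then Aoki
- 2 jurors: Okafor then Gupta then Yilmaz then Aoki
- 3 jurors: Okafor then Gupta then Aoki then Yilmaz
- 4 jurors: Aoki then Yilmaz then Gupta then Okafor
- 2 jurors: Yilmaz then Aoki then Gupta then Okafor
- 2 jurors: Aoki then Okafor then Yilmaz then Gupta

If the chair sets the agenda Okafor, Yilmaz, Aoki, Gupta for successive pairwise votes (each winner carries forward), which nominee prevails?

Round 1: Okafor vs Yilmaz — 7–10, Yilmaz advances.
Round 2: Yilmaz vs Aoki — 8–9, Aoki advances.
Round 3: Aoki vs Gupta — 8–9, Gupta advances.
The agenda winner is Gupta.

Gupta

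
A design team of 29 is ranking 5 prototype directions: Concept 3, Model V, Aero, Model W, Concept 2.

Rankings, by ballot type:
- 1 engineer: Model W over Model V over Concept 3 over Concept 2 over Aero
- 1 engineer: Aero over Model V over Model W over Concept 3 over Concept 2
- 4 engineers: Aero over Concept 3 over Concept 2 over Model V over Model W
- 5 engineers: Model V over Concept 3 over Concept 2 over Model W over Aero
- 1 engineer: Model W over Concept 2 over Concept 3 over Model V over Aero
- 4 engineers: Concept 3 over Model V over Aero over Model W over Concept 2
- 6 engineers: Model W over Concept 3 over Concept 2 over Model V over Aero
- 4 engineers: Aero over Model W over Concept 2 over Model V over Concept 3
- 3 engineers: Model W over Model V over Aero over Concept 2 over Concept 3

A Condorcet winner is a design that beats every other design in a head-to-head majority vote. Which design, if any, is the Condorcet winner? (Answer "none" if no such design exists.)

Model W

Check each pair by majority over 29 ballots:
Concept 3–Model V: Concept 3 15–14.
Concept 3 vs Aero: Concept 3 wins 17–12.
Concept 3 vs Model W: Model W wins 16–13.
Concept 3–Concept 2: Concept 3 21–8.
Model V–Aero: Model V 20–9.
Model V vs Model W: Model W wins 15–14.
Model V–Concept 2: Concept 2 15–14.
Aero vs Model W: Model W wins 16–13.
Aero vs Concept 2: Aero, 16–13.
Model W–Concept 2: Model W 20–9.
Model W defeats every rival head-to-head and is the Condorcet winner.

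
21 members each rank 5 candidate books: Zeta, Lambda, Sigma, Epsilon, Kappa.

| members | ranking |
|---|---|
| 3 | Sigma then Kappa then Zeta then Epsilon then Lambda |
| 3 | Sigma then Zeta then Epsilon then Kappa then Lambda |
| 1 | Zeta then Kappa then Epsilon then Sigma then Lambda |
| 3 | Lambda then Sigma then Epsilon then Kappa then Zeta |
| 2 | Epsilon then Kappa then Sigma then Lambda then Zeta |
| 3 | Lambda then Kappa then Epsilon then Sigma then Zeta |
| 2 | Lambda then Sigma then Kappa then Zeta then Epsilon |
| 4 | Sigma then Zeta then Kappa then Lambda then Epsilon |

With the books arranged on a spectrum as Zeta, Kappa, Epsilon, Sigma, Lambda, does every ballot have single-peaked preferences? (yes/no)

no

Axis positions: Zeta=1, Kappa=2, Epsilon=3, Sigma=4, Lambda=5.
Group 1: ranking walks positions 4-2-1-3-5; Kappa is ranked above Epsilon even though Epsilon lies between Kappa and the peak Sigma on the axis — preferences dip and rise again. Not single-peaked.
Group 2: ranking walks positions 4-1-3-2-5; Zeta is ranked above Epsilon even though Epsilon lies between Zeta and the peak Sigma on the axis — preferences dip and rise again. Not single-peaked.
Group 3 (peak Zeta at position 1): ranking walks positions 1-2-3-4-5, expanding outward from the peak — single-peaked.
Group 4 (peak Lambda at position 5): ranking walks positions 5-4-3-2-1, expanding outward from the peak — single-peaked.
Group 5 (peak Epsilon at position 3): ranking walks positions 3-2-4-5-1, expanding outward from the peak — single-peaked.
Group 6: ranking walks positions 5-2-3-4-1; Kappa is ranked above Sigma even though Sigma lies between Kappa and the peak Lambda on the axis — preferences dip and rise again. Not single-peaked.
Group 7: ranking walks positions 5-4-2-1-3; Kappa is ranked above Epsilon even though Epsilon lies between Kappa and the peak Lambda on the axis — preferences dip and rise again. Not single-peaked.
Group 8: ranking walks positions 4-1-2-5-3; Zeta is ranked above Epsilon even though Epsilon lies between Zeta and the peak Sigma on the axis — preferences dip and rise again. Not single-peaked.
Group 1 violates single-peakedness, so the profile is not single-peaked on this axis.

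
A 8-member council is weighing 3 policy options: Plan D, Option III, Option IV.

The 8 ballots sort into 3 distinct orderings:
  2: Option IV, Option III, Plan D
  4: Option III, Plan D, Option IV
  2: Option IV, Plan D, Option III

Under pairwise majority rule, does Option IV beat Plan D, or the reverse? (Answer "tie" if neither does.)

Ballots ranking Option IV above Plan D: 2 + 2 = 4.
Ballots ranking Plan D above Option IV: 8 − 4 = 4.
4–4: the pair ties.

tie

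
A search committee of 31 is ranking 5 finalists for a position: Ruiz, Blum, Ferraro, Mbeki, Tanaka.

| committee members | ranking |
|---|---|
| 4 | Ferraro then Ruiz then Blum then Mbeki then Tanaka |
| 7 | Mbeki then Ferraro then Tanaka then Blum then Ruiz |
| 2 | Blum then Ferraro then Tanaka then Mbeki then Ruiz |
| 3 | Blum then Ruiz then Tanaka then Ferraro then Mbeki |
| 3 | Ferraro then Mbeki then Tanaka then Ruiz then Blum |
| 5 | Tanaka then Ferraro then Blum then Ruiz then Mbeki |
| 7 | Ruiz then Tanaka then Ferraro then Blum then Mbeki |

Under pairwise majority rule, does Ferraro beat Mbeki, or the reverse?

Ferraro

Ballots ranking Ferraro above Mbeki: 4 + 2 + 3 + 3 + 5 + 7 = 24.
Ballots ranking Mbeki above Ferraro: 31 − 24 = 7.
Ferraro wins the head-to-head 24–7.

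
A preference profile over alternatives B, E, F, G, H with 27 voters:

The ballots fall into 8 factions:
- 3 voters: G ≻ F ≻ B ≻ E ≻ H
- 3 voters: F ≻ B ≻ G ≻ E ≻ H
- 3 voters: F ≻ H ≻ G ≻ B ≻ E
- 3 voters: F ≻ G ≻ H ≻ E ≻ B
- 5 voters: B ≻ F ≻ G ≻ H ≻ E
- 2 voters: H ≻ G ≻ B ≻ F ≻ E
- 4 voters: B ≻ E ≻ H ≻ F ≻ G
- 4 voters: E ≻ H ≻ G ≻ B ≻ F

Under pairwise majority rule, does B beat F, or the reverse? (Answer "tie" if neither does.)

B

Ballots ranking B above F: 5 + 2 + 4 + 4 = 15.
Ballots ranking F above B: 27 − 15 = 12.
B wins the head-to-head 15–12.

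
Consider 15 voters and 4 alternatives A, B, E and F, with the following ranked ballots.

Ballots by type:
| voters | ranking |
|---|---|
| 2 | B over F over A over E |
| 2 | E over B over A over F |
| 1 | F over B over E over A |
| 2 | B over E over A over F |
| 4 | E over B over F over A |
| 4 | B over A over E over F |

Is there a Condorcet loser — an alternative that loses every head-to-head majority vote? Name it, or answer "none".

Pairwise majorities:
A vs B: 0 to 15, B.
A–E: E 9–6.
A vs F: 8 to 7, A.
B vs E: 9 to 6, B.
B vs F: B is ranked higher on 2+2+2+4+4 = 14 ballots, F on 1. B wins 14–1.
E vs F: E wins 12–3.
Only F has no wins; F is the Condorcet loser.

F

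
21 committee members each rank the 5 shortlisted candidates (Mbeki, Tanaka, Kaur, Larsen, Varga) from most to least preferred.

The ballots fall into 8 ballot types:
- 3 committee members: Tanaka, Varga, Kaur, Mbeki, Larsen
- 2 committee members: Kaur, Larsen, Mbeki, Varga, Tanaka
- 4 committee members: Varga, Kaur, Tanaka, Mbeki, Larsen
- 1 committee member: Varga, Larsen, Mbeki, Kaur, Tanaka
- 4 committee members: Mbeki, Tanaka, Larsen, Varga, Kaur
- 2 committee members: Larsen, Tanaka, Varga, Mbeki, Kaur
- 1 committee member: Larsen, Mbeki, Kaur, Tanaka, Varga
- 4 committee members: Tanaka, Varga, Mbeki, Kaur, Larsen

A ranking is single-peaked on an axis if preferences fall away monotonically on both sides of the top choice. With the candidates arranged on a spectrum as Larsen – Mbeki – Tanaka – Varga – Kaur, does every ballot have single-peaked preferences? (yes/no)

no

Axis positions: Larsen=1, Mbeki=2, Tanaka=3, Varga=4, Kaur=5.
Ballot type 1 (peak Tanaka at position 3): ranking walks positions 3-4-5-2-1, expanding outward from the peak — single-peaked.
Ballot type 2: ranking walks positions 5-1-2-4-3; Larsen is ranked above Varga even though Varga lies between Larsen and the peak Kaur on the axis — preferences dip and rise again. Not single-peaked.
Ballot type 3 (peak Varga at position 4): ranking walks positions 4-5-3-2-1, expanding outward from the peak — single-peaked.
Ballot type 4: ranking walks positions 4-1-2-5-3; Larsen is ranked above Tanaka even though Tanaka lies between Larsen and the peak Varga on the axis — preferences dip and rise again. Not single-peaked.
Ballot type 5 (peak Mbeki at position 2): ranking walks positions 2-3-1-4-5, expanding outward from the peak — single-peaked.
Ballot type 6: ranking walks positions 1-3-4-2-5; Tanaka is ranked above Mbeki even though Mbeki lies between Tanaka and the peak Larsen on the axis — preferences dip and rise again. Not single-peaked.
Ballot type 7: ranking walks positions 1-2-5-3-4; Kaur is ranked above Tanaka even though Tanaka lies between Kaur and the peak Larsen on the axis — preferences dip and rise again. Not single-peaked.
Ballot type 8 (peak Tanaka at position 3): ranking walks positions 3-4-2-5-1, expanding outward from the peak — single-peaked.
Ballot type 2 violates single-peakedness, so the profile is not single-peaked on this axis.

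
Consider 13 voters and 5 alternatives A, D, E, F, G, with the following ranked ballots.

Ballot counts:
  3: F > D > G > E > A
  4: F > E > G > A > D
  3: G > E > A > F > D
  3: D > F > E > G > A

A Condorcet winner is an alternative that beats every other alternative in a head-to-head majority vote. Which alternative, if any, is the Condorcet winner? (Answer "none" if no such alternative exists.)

Check each pair by majority over 13 ballots:
A vs D: A, 7–6.
A–E: E 13–0.
A–F: F 10–3.
A–G: G 13–0.
D vs E: E, 7–6.
D vs F: F, 10–3.
D vs G: G wins 7–6.
E vs F: F, 10–3.
E vs G: E, 7–6.
F–G: F 10–3.
Only F has no losses; F is the Condorcet winner.

F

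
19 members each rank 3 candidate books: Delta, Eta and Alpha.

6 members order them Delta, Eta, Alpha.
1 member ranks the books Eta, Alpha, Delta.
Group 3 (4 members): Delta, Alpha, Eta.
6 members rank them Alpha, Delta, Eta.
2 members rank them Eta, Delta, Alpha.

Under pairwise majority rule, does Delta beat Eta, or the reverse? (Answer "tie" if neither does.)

Delta

Ballots ranking Delta above Eta: 6 + 4 + 6 = 16.
Ballots ranking Eta above Delta: 19 − 16 = 3.
Delta wins the head-to-head 16–3.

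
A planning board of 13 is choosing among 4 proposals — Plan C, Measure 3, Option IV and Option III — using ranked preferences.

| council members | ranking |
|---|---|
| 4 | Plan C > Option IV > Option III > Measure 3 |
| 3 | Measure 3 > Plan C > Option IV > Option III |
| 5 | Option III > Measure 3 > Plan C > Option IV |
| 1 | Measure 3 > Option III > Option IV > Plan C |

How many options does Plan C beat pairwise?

2

Plan C against each rival (13 council members):
Plan C vs Measure 3: Measure 3 wins 9–4.
Plan C–Option IV: Plan C 12–1.
Plan C vs Option III: Plan C wins 7–6.
Plan C beats Option IV, Option III; loses to Measure 3 — 2 pairwise wins.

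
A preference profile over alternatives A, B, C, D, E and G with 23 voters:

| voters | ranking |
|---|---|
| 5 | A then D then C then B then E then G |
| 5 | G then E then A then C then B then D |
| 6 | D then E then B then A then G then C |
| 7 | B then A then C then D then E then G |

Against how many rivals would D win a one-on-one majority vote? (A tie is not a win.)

D against each rival (23 voters):
D vs A: D preferred on 6 ballots; A wins 17–6.
D vs B: B wins 12–11.
D vs C: C wins 12–11.
D vs E: D wins 18–5.
D vs G: D is ranked higher on 5+6+7 = 18 ballots, G on 5. D wins 18–5.
D beats E, G; loses to A, B, C — 2 pairwise wins.

2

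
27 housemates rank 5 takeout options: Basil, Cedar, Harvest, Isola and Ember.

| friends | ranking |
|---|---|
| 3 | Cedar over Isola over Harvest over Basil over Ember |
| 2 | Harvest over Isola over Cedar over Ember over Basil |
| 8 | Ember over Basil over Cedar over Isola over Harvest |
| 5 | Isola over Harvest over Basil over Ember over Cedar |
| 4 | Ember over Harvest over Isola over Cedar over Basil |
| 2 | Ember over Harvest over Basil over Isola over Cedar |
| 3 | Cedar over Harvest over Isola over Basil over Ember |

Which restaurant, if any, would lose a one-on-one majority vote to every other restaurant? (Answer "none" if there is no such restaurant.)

none

Pairwise majorities:
Basil vs Cedar: Basil wins 15–12.
Basil vs Harvest: 8 to 19, Harvest.
Basil vs Isola: Basil is ranked higher on 8+2 = 10 ballots, Isola on 17. Isola wins 17–10.
Basil vs Ember: Ember wins 16–11.
Cedar–Harvest: Cedar 14–13.
Cedar vs Isola: Cedar, 14–13.
Cedar–Ember: Ember 19–8.
Harvest vs Isola: 11 to 16, Isola.
Harvest vs Ember: 13 to 14, Ember.
Isola–Ember: Ember 14–13.
Every restaurant wins at least one matchup (Basil beats Cedar; Cedar beats Harvest; Harvest beats Basil; Isola beats Basil; Ember beats Basil), so there is no Condorcet loser.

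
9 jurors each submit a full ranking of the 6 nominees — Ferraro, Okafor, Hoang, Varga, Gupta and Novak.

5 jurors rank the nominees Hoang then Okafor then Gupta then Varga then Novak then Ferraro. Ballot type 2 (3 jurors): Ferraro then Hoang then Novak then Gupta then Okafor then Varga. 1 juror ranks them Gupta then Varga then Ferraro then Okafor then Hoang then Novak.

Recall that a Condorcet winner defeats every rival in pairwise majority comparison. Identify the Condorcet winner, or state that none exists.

Hoang

Pairwise majorities:
Ferraro vs Okafor: Okafor, 5–4.
Ferraro vs Hoang: Hoang, 5–4.
Ferraro vs Varga: Varga wins 6–3.
Ferraro vs Gupta: Gupta, 6–3.
Ferraro vs Novak: Novak, 5–4.
Okafor–Hoang: Hoang 8–1.
Okafor vs Varga: Okafor wins 8–1.
Okafor vs Gupta: Okafor wins 5–4.
Okafor vs Novak: Okafor, 6–3.
Hoang vs Varga: Hoang, 8–1.
Hoang vs Gupta: Hoang, 8–1.
Hoang vs Novak: Hoang, 9–0.
Varga vs Gupta: Gupta wins 9–0.
Varga–Novak: Varga 6–3.
Gupta–Novak: Gupta 6–3.
Hoang beats each of Ferraro, Okafor, Varga, Gupta, Novak — Hoang is the Condorcet winner.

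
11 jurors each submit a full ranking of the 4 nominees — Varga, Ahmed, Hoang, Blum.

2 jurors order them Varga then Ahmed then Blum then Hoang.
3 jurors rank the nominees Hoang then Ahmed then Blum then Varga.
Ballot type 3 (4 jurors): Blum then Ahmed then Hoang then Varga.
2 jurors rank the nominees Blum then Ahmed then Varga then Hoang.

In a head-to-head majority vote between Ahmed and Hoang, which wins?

Ballots ranking Ahmed above Hoang: 2 + 4 + 2 = 8.
Ballots ranking Hoang above Ahmed: 11 − 8 = 3.
Ahmed wins the head-to-head 8–3.

Ahmed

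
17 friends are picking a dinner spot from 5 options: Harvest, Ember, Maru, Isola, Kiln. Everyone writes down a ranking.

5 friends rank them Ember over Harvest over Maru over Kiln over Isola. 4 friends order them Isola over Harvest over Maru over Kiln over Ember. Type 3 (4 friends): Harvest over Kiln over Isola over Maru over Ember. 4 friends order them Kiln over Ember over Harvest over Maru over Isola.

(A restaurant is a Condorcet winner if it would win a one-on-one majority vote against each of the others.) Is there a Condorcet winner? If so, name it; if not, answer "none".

none

Pairwise majorities:
Harvest–Ember: Ember 9–8.
Harvest–Maru: Harvest 17–0.
Harvest vs Isola: Harvest wins 13–4.
Harvest vs Kiln: Harvest wins 13–4.
Ember vs Maru: Ember wins 9–8.
Ember vs Isola: Ember, 9–8.
Ember vs Kiln: Kiln, 12–5.
Maru vs Isola: Maru, 9–8.
Maru vs Kiln: Maru wins 9–8.
Isola vs Kiln: Kiln, 13–4.
Every restaurant loses at least once (Harvest loses to Ember; Ember loses to Kiln; Maru loses to Harvest; Isola loses to Harvest; Kiln loses to Harvest). The majority relation contains the cycle Harvest → Kiln → Ember → Harvest, so there is no Condorcet winner.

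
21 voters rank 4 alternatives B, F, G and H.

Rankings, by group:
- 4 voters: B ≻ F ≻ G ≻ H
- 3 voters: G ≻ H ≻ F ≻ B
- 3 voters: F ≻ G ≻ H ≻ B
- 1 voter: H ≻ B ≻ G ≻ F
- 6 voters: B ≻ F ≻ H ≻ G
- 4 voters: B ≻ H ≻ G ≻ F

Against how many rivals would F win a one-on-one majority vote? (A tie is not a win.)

F against each rival (21 voters):
F vs B: 3+3 = 6 for F, 15 for B — B by 15–6.
F vs G: F, 13–8.
F vs H: 13 to 8, F.
F beats G, H; loses to B — 2 pairwise wins.

2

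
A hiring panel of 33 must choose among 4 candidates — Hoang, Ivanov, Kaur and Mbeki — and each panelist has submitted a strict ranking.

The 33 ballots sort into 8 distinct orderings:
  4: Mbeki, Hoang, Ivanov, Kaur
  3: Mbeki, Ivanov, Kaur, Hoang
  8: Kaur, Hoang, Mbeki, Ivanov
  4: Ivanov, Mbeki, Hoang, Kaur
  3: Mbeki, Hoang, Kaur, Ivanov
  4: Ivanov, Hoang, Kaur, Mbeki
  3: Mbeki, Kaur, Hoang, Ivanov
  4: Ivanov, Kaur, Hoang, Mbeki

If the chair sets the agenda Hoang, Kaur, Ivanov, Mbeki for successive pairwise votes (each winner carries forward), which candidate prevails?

Round 1: Hoang vs Kaur — 15–18, Kaur advances.
Round 2: Kaur vs Ivanov — 14–19, Ivanov advances.
Round 3: Ivanov vs Mbeki — 12–21, Mbeki advances.
Mbeki survives the agenda.

Mbeki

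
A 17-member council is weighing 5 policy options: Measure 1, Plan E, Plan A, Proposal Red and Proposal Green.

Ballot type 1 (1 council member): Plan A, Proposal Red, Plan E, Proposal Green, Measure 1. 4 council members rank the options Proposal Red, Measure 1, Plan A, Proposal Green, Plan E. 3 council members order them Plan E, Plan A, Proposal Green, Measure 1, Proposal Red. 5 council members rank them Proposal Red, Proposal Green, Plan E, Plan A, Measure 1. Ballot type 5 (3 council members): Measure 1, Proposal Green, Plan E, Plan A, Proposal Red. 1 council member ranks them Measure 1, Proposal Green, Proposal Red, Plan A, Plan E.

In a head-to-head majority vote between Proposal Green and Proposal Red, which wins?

Ballots ranking Proposal Green above Proposal Red: 3 + 3 + 1 = 7.
Ballots ranking Proposal Red above Proposal Green: 17 − 7 = 10.
Proposal Red wins the head-to-head 10–7.

Proposal Red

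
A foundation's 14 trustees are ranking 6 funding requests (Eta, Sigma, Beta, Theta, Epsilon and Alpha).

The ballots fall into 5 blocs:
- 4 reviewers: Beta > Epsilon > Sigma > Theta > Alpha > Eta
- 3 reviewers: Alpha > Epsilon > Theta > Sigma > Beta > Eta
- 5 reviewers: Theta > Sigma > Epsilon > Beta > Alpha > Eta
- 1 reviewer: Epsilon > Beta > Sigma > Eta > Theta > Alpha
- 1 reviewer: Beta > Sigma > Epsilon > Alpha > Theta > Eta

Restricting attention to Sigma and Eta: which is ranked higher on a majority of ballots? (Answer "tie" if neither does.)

Sigma

Ballots ranking Sigma above Eta: 4 + 3 + 5 + 1 + 1 = 14.
Ballots ranking Eta above Sigma: 14 − 14 = 0.
Sigma wins the head-to-head 14–0.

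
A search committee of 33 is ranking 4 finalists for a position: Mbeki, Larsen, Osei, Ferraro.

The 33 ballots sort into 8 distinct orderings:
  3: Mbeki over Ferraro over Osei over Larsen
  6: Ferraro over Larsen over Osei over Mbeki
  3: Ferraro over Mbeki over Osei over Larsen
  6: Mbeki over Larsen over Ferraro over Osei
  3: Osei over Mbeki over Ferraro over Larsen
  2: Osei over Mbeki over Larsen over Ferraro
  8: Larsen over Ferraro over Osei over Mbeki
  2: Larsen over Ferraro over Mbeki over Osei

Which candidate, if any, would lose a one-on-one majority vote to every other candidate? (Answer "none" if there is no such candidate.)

Pairwise majorities:
Mbeki vs Larsen: Mbeki preferred on 3+3+6+3+2 = 17 ballots; Mbeki wins 17–16.
Mbeki vs Osei: Mbeki is ranked higher on 3+3+6+2 = 14 ballots, Osei on 19. Osei wins 19–14.
Mbeki–Ferraro: Ferraro 19–14.
Larsen–Osei: Larsen 22–11.
Larsen vs Ferraro: 18 to 15, Larsen.
Osei vs Ferraro: Osei preferred on 3+2 = 5 ballots; Ferraro wins 28–5.
Each candidate has at least one pairwise win (Mbeki beats Larsen; Larsen beats Osei; Osei beats Mbeki; Ferraro beats Mbeki) — no Condorcet loser.

none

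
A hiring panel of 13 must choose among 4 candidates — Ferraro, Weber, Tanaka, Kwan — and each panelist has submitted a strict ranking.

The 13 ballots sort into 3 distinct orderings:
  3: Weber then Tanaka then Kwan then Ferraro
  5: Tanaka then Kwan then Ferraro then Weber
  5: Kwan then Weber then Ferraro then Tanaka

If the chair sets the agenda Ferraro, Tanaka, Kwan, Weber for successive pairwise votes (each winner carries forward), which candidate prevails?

Weber

Round 1: Ferraro vs Tanaka — 5–8, Tanaka advances.
Round 2: Tanaka vs Kwan — 8–5, Tanaka advances.
Round 3: Tanaka vs Weber — 5–8, Weber advances.
Weber survives the agenda.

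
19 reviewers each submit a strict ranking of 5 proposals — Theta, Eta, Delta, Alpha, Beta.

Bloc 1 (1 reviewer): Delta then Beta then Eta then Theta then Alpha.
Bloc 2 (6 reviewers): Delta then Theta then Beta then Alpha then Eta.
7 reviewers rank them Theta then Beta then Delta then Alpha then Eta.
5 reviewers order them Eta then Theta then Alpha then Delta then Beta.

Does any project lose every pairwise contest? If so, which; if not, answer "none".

Eta

Head-to-head results (19 reviewers):
Theta vs Eta: Theta, 13–6.
Theta vs Delta: 7+5 = 12 for Theta, 7 for Delta — Theta by 12–7.
Theta vs Alpha: Theta preferred on 1+6+7+5 = 19 ballots; Theta wins 19–0.
Theta–Beta: Theta 18–1.
Eta vs Delta: 5 for Eta, 14 for Delta — Delta by 14–5.
Eta vs Alpha: Eta is ranked higher on 1+5 = 6 ballots, Alpha on 13. Alpha wins 13–6.
Eta vs Beta: Beta, 14–5.
Delta vs Alpha: 1+6+7 = 14 for Delta, 5 for Alpha — Delta by 14–5.
Delta vs Beta: Delta wins 12–7.
Alpha vs Beta: 5 to 14, Beta.
Only Eta has no wins; Eta is the Condorcet loser.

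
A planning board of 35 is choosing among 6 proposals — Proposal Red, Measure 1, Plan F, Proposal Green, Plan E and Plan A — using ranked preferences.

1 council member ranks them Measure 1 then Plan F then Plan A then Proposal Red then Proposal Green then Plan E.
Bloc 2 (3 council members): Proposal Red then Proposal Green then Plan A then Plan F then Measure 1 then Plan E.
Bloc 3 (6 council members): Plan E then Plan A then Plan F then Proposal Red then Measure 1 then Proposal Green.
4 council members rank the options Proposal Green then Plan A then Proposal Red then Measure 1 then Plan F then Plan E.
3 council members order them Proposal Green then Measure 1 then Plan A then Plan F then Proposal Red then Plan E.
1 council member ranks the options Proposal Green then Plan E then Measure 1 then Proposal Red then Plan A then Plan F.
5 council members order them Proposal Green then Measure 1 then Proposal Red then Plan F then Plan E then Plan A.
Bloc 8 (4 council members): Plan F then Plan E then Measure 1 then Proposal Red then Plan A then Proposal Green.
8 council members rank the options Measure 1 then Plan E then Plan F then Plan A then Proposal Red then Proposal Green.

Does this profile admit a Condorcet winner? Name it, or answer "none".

Measure 1

Check each pair by majority over 35 ballots:
Proposal Red vs Measure 1: 13 to 22, Measure 1.
Proposal Red vs Plan F: Proposal Red preferred on 3+4+1+5 = 13 ballots; Plan F wins 22–13.
Proposal Red vs Proposal Green: Proposal Red is ranked higher on 1+3+6+4+8 = 22 ballots, Proposal Green on 13. Proposal Red wins 22–13.
Proposal Red vs Plan E: Proposal Red is ranked higher on 1+3+4+3+5 = 16 ballots, Plan E on 19. Plan E wins 19–16.
Proposal Red–Plan A: Plan A 22–13.
Measure 1 vs Plan F: 22 to 13, Measure 1.
Measure 1 vs Proposal Green: 19 to 16, Measure 1.
Measure 1 vs Plan E: Measure 1 preferred on 1+3+4+3+5+8 = 24 ballots; Measure 1 wins 24–11.
Measure 1 vs Plan A: Measure 1 is ranked higher on 1+3+1+5+4+8 = 22 ballots, Plan A on 13. Measure 1 wins 22–13.
Plan F vs Proposal Green: Plan F wins 19–16.
Plan F vs Plan E: Plan F wins 20–15.
Plan F vs Plan A: 18 to 17, Plan F.
Proposal Green vs Plan E: 1+3+4+3+1+5 = 17 for Proposal Green, 18 for Plan E — Plan E by 18–17.
Proposal Green vs Plan A: Plan A wins 19–16.
Plan E–Plan A: Plan E 24–11.
Only Measure 1 has no losses; Measure 1 is the Condorcet winner.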